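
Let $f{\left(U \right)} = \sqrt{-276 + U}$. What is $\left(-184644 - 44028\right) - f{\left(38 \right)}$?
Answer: $-228672 - i \sqrt{238} \approx -2.2867 \cdot 10^{5} - 15.427 i$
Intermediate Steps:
$\left(-184644 - 44028\right) - f{\left(38 \right)} = \left(-184644 - 44028\right) - \sqrt{-276 + 38} = \left(-184644 - 44028\right) - \sqrt{-238} = -228672 - i \sqrt{238}$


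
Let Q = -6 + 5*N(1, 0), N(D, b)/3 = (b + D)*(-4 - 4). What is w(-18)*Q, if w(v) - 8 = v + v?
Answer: 3528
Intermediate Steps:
N(D, b) = -24*D - 24*b (N(D, b) = 3*((b + D)*(-4 - 4)) = 3*((D + b)*(-8)) = 3*(-8*D - 8*b) = -24*D - 24*b)
w(v) = 8 + 2*v (w(v) = 8 + (v + v) = 8 + 2*v)
Q = -126 (Q = -6 + 5*(-24*1 - 24*0) = -6 + 5*(-24 + 0) = -6 + 5*(-24) = -6 - 120 = -126)
w(-18)*Q = (8 + 2*(-18))*(-126) = (8 - 36)*(-126) = -28*(-126) = 3528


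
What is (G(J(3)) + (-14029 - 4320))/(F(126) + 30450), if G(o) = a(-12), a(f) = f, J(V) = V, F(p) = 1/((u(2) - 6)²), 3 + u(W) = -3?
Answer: -2643984/4384801 ≈ -0.60299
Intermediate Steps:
u(W) = -6 (u(W) = -3 - 3 = -6)
F(p) = 1/144 (F(p) = 1/((-6 - 6)²) = 1/((-12)²) = 1/144)
G(o) = -12
(G(J(3)) + (-14029 - 4320))/(F(126) + 30450) = (-12 + (-14029 - 4320))/(1/144 + 30450) = (-12 - 18349)/(4384801/144) = -18361*144/4384801 = -2643984/4384801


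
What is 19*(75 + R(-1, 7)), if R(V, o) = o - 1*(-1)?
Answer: 1577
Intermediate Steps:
R(V, o) = 1 + o (R(V, o) = o + 1 = 1 + o)
19*(75 + R(-1, 7)) = 19*(75 + (1 + 7)) = 19*(75 + 8) = 19*83 = 1577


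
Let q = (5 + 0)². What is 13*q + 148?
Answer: 473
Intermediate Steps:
q = 25 (q = 5² = 25)
13*q + 148 = 13*25 + 148 = 325 + 148 = 473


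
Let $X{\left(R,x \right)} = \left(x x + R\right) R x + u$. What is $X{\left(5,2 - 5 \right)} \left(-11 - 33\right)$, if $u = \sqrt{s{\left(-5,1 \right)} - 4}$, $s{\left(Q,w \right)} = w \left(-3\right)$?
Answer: $9240 - 44 i \sqrt{7} \approx 9240.0 - 116.41 i$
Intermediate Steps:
$s{\left(Q,w \right)} = - 3 w$
$u = i \sqrt{7}$ ($u = \sqrt{\left(-3\right) 1 - 4} = \sqrt{-3 - 4} = \sqrt{-7} = i \sqrt{7} \approx 2.6458 i$)
$X{\left(R,x \right)} = i \sqrt{7} + R x \left(R + x^{2}\right)$ ($X{\left(R,x \right)} = \left(x x + R\right) R x + i \sqrt{7} = \left(x^{2} + R\right) R x + i \sqrt{7} = \left(R + x^{2}\right) R x + i \sqrt{7} = R \left(R + x^{2}\right) x + i \sqrt{7} = R x \left(R + x^{2}\right) + i \sqrt{7} = i \sqrt{7} + R x \left(R + x^{2}\right)$)
$X{\left(5,2 - 5 \right)} \left(-11 - 33\right) = \left(i \sqrt{7} + 5 \left(2 - 5\right)^{3} + \left(2 - 5\right) 5^{2}\right) \left(-11 - 33\right) = \left(i \sqrt{7} + 5 \left(-3\right)^{3} - 75\right) \left(-44\right) = \left(i \sqrt{7} + 5 \left(-27\right) - 75\right) \left(-44\right) = \left(i \sqrt{7} - 135 - 75\right) \left(-44\right) = \left(-210 + i \sqrt{7}\right) \left(-44\right) = 9240 - 44 i \sqrt{7}$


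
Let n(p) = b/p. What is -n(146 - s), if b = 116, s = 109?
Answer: -116/37 ≈ -3.1351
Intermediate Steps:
n(p) = 116/p
-n(146 - s) = -116/(146 - 1*109) = -116/(146 - 109) = -116/37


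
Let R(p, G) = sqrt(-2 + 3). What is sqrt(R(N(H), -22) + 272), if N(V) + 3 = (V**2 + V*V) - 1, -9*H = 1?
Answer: sqrt(273) ≈ 16.523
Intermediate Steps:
H = -1/9 (H = -1/9*1 = -1/9 ≈ -0.11111)
N(V) = -4 + 2*V**2 (N(V) = -3 + ((V**2 + V*V) - 1) = -3 + ((V**2 + V**2) - 1) = -3 + (2*V**2 - 1) = -3 + (-1 + 2*V**2) = -4 + 2*V**2)
R(p, G) = 1 (R(p, G) = sqrt(1) = 1)
sqrt(R(N(H), -22) + 272) = sqrt(1 + 272) = sqrt(273)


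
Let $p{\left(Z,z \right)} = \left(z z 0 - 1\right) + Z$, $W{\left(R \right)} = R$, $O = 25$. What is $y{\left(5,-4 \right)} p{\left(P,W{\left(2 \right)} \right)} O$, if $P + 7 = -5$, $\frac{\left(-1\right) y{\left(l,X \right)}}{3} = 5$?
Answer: $4875$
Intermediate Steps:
$y{\left(l,X \right)} = -15$ ($y{\left(l,X \right)} = \left(-3\right) 5 = -15$)
$P = -12$ ($P = -7 - 5 = -12$)
$p{\left(Z,z \right)} = -1 + Z$ ($p{\left(Z,z \right)} = \left(z^{2} \cdot 0 - 1\right) + Z = \left(0 - 1\right) + Z = -1 + Z$)
$y{\left(5,-4 \right)} p{\left(P,W{\left(2 \right)} \right)} O = - 15 \left(-1 - 12\right) 25 = \left(-15\right) \left(-13\right) 25 = 195 \cdot 25 = 4875$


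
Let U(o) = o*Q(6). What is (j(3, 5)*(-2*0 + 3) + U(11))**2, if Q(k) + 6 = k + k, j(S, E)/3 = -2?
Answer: 2304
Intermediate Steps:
j(S, E) = -6 (j(S, E) = 3*(-2) = -6)
Q(k) = -6 + 2*k (Q(k) = -6 + (k + k) = -6 + 2*k)
U(o) = 6*o (U(o) = o*(-6 + 2*6) = o*(-6 + 12) = o*6 = 6*o)
(j(3, 5)*(-2*0 + 3) + U(11))**2 = (-6*(-2*0 + 3) + 6*11)**2 = (-6*(0 + 3) + 66)**2 = (-6*3 + 66)**2 = (-18 + 66)**2 = 48**2 = 2304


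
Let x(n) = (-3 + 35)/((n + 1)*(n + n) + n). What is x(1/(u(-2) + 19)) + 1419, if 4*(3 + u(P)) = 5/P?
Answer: 606831/385 ≈ 1576.2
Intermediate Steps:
u(P) = -3 + 5/(4*P) (u(P) = -3 + (5/P)/4 = -3 + 5/(4*P))
x(n) = 32/(n + 2*n*(1 + n)) (x(n) = 32/((1 + n)*(2*n) + n) = 32/(2*n*(1 + n) + n) = 32/(n + 2*n*(1 + n)))
x(1/(u(-2) + 19)) + 1419 = 32/((1/((-3 + (5/4)/(-2)) + 19))*(3 + 2/((-3 + (5/4)/(-2)) + 19))) + 1419 = 32/((1/((-3 + (5/4)*(-1/2)) + 19))*(3 + 2/((-3 + (5/4)*(-1/2)) + 19))) + 1419 = 32/((1/((-3 - 5/8) + 19))*(3 + 2/((-3 - 5/8) + 19))) + 1419 = 32/((1/(-29/8 + 19))*(3 + 2/(-29/8 + 19))) + 1419 = 32/((1/(123/8))*(3 + 2/(123/8))) + 1419 = 32/((8/123)*(3 + 2*(8/123))) + 1419 = 32*(123/8)/(3 + 16/123) + 1419 = 32*(123/8)/(385/123) + 1419 = 32*(123/8)*(123/385) + 1419 = 60516/385 + 1419 = 606831/385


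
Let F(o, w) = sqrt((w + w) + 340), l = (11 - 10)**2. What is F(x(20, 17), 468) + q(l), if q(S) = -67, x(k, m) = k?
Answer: -67 + 2*sqrt(319) ≈ -31.279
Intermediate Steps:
l = 1 (l = 1**2 = 1)
F(o, w) = sqrt(340 + 2*w) (F(o, w) = sqrt(2*w + 340) = sqrt(340 + 2*w))
F(x(20, 17), 468) + q(l) = sqrt(340 + 2*468) - 67 = sqrt(340 + 936) - 67 = sqrt(1276) - 67 = 2*sqrt(319) - 67 = -67 + 2*sqrt(319)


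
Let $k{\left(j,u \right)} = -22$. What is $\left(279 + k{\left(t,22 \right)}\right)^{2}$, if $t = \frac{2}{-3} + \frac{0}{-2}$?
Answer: $66049$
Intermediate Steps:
$t = - \frac{2}{3}$ ($t = 2 \left(- \frac{1}{3}\right) + 0 \left(- \frac{1}{2}\right) = - \frac{2}{3} + 0 = - \frac{2}{3} \approx -0.66667$)
$\left(279 + k{\left(t,22 \right)}\right)^{2} = \left(279 - 22\right)^{2} = 257^{2} = 66049$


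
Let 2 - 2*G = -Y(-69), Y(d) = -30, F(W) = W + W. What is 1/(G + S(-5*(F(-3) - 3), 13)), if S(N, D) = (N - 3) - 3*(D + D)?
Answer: -1/50 ≈ -0.020000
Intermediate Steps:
F(W) = 2*W
S(N, D) = -3 + N - 6*D (S(N, D) = (-3 + N) - 6*D = -3 + N - 6*D)
G = -14 (G = 1 - (-1)*(-30)/2 = 1 - ½*30 = 1 - 15 = -14)
1/(G + S(-5*(F(-3) - 3), 13)) = 1/(-14 + (-3 - 5*(2*(-3) - 3) - 6*13)) = 1/(-14 + (-3 - 5*(-6 - 3) - 78)) = 1/(-14 + (-3 - 5*(-9) - 78)) = 1/(-14 + (-3 + 45 - 78)) = 1/(-14 - 36) = 1/(-50) = -1/50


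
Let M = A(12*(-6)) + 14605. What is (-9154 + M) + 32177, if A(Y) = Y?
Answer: 37556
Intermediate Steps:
M = 14533 (M = 12*(-6) + 14605 = -72 + 14605 = 14533)
(-9154 + M) + 32177 = (-9154 + 14533) + 32177 = 5379 + 32177 = 37556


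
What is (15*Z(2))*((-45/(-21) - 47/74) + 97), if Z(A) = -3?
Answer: -2296215/518 ≈ -4432.8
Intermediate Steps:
(15*Z(2))*((-45/(-21) - 47/74) + 97) = (15*(-3))*((-45/(-21) - 47/74) + 97) = -45*((-45*(-1/21) - 47*1/74) + 97) = -45*((15/7 - 47/74) + 97) = -45*(781/518 + 97) = -45*51027/518 = -2296215/518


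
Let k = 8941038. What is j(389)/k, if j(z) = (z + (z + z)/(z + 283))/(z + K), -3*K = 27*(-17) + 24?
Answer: 131093/1604236802112 ≈ 8.1717e-8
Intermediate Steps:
K = 145 (K = -(27*(-17) + 24)/3 = -(-459 + 24)/3 = -⅓*(-435) = 145)
j(z) = (z + 2*z/(283 + z))/(145 + z) (j(z) = (z + (z + z)/(z + 283))/(z + 145) = (z + (2*z)/(283 + z))/(145 + z) = (z + 2*z/(283 + z))/(145 + z))
j(389)/k = (389*(285 + 389)/(41035 + 389² + 428*389))/8941038 = (389*674/(41035 + 151321 + 166492))*(1/8941038) = (389*674/358848)*(1/8941038) = (389*(1/358848)*674)*(1/8941038) = (131093/179424)*(1/8941038) = 131093/1604236802112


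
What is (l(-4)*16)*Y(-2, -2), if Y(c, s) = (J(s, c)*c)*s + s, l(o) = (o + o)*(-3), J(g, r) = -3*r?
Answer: 8448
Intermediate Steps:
l(o) = -6*o (l(o) = (2*o)*(-3) = -6*o)
Y(c, s) = s - 3*s*c² (Y(c, s) = ((-3*c)*c)*s + s = (-3*c²)*s + s = -3*s*c² + s = s - 3*s*c²)
(l(-4)*16)*Y(-2, -2) = (-6*(-4)*16)*(-2*(1 - 3*(-2)²)) = (24*16)*(-2*(1 - 3*4)) = 384*(-2*(1 - 12)) = 384*(-2*(-11)) = 384*22 = 8448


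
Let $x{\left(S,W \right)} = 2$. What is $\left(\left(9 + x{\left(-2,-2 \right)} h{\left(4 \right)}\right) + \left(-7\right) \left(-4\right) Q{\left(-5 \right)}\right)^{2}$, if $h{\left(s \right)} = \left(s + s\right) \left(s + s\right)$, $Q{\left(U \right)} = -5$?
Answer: $9$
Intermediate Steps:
$h{\left(s \right)} = 4 s^{2}$ ($h{\left(s \right)} = 2 s 2 s = 4 s^{2}$)
$\left(\left(9 + x{\left(-2,-2 \right)} h{\left(4 \right)}\right) + \left(-7\right) \left(-4\right) Q{\left(-5 \right)}\right)^{2} = \left(\left(9 + 2 \cdot 4 \cdot 4^{2}\right) + \left(-7\right) \left(-4\right) \left(-5\right)\right)^{2} = \left(\left(9 + 2 \cdot 4 \cdot 16\right) + 28 \left(-5\right)\right)^{2} = \left(\left(9 + 2 \cdot 64\right) - 140\right)^{2} = \left(\left(9 + 128\right) - 140\right)^{2} = \left(137 - 140\right)^{2} = \left(-3\right)^{2} = 9$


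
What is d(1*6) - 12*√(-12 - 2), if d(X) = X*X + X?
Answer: 42 - 12*I*√14 ≈ 42.0 - 44.9*I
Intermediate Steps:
d(X) = X + X² (d(X) = X² + X = X + X²)
d(1*6) - 12*√(-12 - 2) = (1*6)*(1 + 1*6) - 12*√(-12 - 2) = 6*(1 + 6) - 12*I*√14 = 6*7 - 12*I*√14 = 42 - 12*I*√14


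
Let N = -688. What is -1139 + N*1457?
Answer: -1003555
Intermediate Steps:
-1139 + N*1457 = -1139 - 688*1457 = -1139 - 1002416 = -1003555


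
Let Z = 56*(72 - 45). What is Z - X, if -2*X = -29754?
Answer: -13365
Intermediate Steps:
X = 14877 (X = -½*(-29754) = 14877)
Z = 1512 (Z = 56*27 = 1512)
Z - X = 1512 - 1*14877 = 1512 - 14877 = -13365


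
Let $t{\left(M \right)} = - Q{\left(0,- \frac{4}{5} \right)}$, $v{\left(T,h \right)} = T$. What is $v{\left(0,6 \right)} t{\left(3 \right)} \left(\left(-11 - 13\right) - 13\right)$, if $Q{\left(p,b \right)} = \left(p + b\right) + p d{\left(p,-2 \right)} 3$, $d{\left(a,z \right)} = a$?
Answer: $0$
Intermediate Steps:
$Q{\left(p,b \right)} = b + p + 3 p^{2}$ ($Q{\left(p,b \right)} = \left(p + b\right) + p p 3 = \left(b + p\right) + p^{2} \cdot 3 = \left(b + p\right) + 3 p^{2} = b + p + 3 p^{2}$)
$t{\left(M \right)} = \frac{4}{5}$ ($t{\left(M \right)} = - (- \frac{4}{5} + 0 + 3 \cdot 0^{2}) = - (\left(-4\right) \frac{1}{5} + 0 + 3 \cdot 0) = - (- \frac{4}{5} + 0 + 0) = \left(-1\right) \left(- \frac{4}{5}\right) = \frac{4}{5}$)
$v{\left(0,6 \right)} t{\left(3 \right)} \left(\left(-11 - 13\right) - 13\right) = 0 \cdot \frac{4}{5} \left(\left(-11 - 13\right) - 13\right) = 0 \left(-24 - 13\right) = 0 \left(-37\right) = 0$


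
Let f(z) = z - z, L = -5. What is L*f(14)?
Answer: 0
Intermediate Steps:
f(z) = 0
L*f(14) = -5*0 = 0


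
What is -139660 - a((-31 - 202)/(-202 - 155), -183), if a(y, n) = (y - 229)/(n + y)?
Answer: -4545834100/32549 ≈ -1.3966e+5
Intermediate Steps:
a(y, n) = (-229 + y)/(n + y)
-139660 - a((-31 - 202)/(-202 - 155), -183) = -139660 - (-229 + (-31 - 202)/(-202 - 155))/(-183 + (-31 - 202)/(-202 - 155)) = -139660 - (-229 - 233/(-357))/(-183 - 233/(-357)) = -139660 - (-229 - 233*(-1/357))/(-183 - 233*(-1/357)) = -139660 - (-229 + 233/357)/(-183 + 233/357) = -139660 - (-81520)/((-65098/357)*357) = -139660 - (-357)*(-81520)/(65098*357) = -139660 - 1*40760/32549 = -139660 - 40760/32549 = -4545834100/32549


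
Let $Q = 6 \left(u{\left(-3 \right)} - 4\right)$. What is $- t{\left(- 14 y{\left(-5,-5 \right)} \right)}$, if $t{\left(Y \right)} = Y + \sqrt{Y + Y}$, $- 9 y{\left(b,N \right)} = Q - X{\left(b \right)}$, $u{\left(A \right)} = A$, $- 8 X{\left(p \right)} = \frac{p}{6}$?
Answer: $\frac{14147}{216} - \frac{i \sqrt{42441}}{18} \approx 65.495 - 11.445 i$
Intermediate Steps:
$X{\left(p \right)} = - \frac{p}{48}$ ($X{\left(p \right)} = - \frac{p \frac{1}{6}}{8} = - \frac{\frac{1}{6} p}{8} = - \frac{p}{48}$)
$Q = -42$ ($Q = 6 \left(-3 - 4\right) = 6 \left(-7\right) = -42$)
$y{\left(b,N \right)} = \frac{14}{3} - \frac{b}{432}$ ($y{\left(b,N \right)} = - \frac{-42 - - \frac{b}{48}}{9} = - \frac{-42 + \frac{b}{48}}{9} = \frac{14}{3} - \frac{b}{432}$)
$t{\left(Y \right)} = Y + \sqrt{2} \sqrt{Y}$ ($t{\left(Y \right)} = Y + \sqrt{2 Y} = Y + \sqrt{2} \sqrt{Y}$)
$- t{\left(- 14 y{\left(-5,-5 \right)} \right)} = - (- 14 \left(\frac{14}{3} - - \frac{5}{432}\right) + \sqrt{2} \sqrt{- 14 \left(\frac{14}{3} - - \frac{5}{432}\right)}) = - (- 14 \left(\frac{14}{3} + \frac{5}{432}\right) + \sqrt{2} \sqrt{- 14 \left(\frac{14}{3} + \frac{5}{432}\right)}) = - (\left(-14\right) \frac{2021}{432} + \sqrt{2} \sqrt{\left(-14\right) \frac{2021}{432}}) = - (- \frac{14147}{216} + \sqrt{2} \sqrt{- \frac{14147}{216}}) = - (- \frac{14147}{216} + \sqrt{2} \frac{i \sqrt{84882}}{36}) = - (- \frac{14147}{216} + \frac{i \sqrt{42441}}{18}) = \frac{14147}{216} - \frac{i \sqrt{42441}}{18}$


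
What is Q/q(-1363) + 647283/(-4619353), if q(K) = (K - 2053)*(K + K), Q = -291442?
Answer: -3686891564777/21507744522824 ≈ -0.17142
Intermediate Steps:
q(K) = 2*K*(-2053 + K) (q(K) = (-2053 + K)*(2*K) = 2*K*(-2053 + K))
Q/q(-1363) + 647283/(-4619353) = -291442*(-1/(2726*(-2053 - 1363))) + 647283/(-4619353) = -291442/(2*(-1363)*(-3416)) + 647283*(-1/4619353) = -291442/9312016 - 647283/4619353 = -291442*1/9312016 - 647283/4619353 = -145721/4656008 - 647283/4619353 = -3686891564777/21507744522824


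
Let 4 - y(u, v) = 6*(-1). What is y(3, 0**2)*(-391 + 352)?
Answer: -390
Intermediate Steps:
y(u, v) = 10 (y(u, v) = 4 - 6*(-1) = 4 - 1*(-6) = 4 + 6 = 10)
y(3, 0**2)*(-391 + 352) = 10*(-391 + 352) = 10*(-39) = -390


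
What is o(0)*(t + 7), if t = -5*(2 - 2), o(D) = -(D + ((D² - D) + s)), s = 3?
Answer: -21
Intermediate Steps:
o(D) = -3 - D² (o(D) = -(D + ((D² - D) + 3)) = -(D + (3 + D² - D)) = -(3 + D²) = -3 - D²)
t = 0 (t = -5*0 = 0)
o(0)*(t + 7) = (-3 - 1*0²)*(0 + 7) = (-3 - 1*0)*7 = (-3 + 0)*7 = -3*7 = -21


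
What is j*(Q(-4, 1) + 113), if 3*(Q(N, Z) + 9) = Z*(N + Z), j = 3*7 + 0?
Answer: 2163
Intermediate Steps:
j = 21 (j = 21 + 0 = 21)
Q(N, Z) = -9 + Z*(N + Z)/3 (Q(N, Z) = -9 + (Z*(N + Z))/3 = -9 + Z*(N + Z)/3)
j*(Q(-4, 1) + 113) = 21*((-9 + (⅓)*1² + (⅓)*(-4)*1) + 113) = 21*((-9 + (⅓)*1 - 4/3) + 113) = 21*((-9 + ⅓ - 4/3) + 113) = 21*(-10 + 113) = 21*103 = 2163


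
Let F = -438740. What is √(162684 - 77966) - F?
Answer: 438740 + √84718 ≈ 4.3903e+5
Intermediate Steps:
√(162684 - 77966) - F = √(162684 - 77966) - 1*(-438740) = √84718 + 438740 = 438740 + √84718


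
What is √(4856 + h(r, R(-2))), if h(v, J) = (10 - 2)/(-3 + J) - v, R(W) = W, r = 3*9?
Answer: √120685/5 ≈ 69.479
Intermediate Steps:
r = 27
h(v, J) = -v + 8/(-3 + J) (h(v, J) = 8/(-3 + J) - v = -v + 8/(-3 + J))
√(4856 + h(r, R(-2))) = √(4856 + (8 + 3*27 - 1*(-2)*27)/(-3 - 2)) = √(4856 + (8 + 81 + 54)/(-5)) = √(4856 - ⅕*143) = √(4856 - 143/5) = √(24137/5) = √120685/5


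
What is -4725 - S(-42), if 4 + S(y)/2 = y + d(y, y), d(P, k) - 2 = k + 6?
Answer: -4565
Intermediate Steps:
d(P, k) = 8 + k (d(P, k) = 2 + (k + 6) = 2 + (6 + k) = 8 + k)
S(y) = 8 + 4*y (S(y) = -8 + 2*(y + (8 + y)) = -8 + 2*(8 + 2*y) = -8 + (16 + 4*y) = 8 + 4*y)
-4725 - S(-42) = -4725 - (8 + 4*(-42)) = -4725 - (8 - 168) = -4725 - 1*(-160) = -4725 + 160 = -4565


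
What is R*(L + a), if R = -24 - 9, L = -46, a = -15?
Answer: 2013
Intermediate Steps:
R = -33
R*(L + a) = -33*(-46 - 15) = -33*(-61) = 2013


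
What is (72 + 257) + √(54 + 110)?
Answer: 329 + 2*√41 ≈ 341.81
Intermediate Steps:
(72 + 257) + √(54 + 110) = 329 + √164 = 329 + 2*√41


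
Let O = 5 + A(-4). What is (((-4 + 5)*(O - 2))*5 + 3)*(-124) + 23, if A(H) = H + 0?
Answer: 271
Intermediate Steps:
A(H) = H
O = 1 (O = 5 - 4 = 1)
(((-4 + 5)*(O - 2))*5 + 3)*(-124) + 23 = (((-4 + 5)*(1 - 2))*5 + 3)*(-124) + 23 = ((1*(-1))*5 + 3)*(-124) + 23 = (-1*5 + 3)*(-124) + 23 = (-5 + 3)*(-124) + 23 = -2*(-124) + 23 = 248 + 23 = 271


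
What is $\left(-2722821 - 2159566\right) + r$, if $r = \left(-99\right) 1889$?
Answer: $-5069398$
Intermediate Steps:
$r = -187011$
$\left(-2722821 - 2159566\right) + r = \left(-2722821 - 2159566\right) - 187011 = -4882387 - 187011 = -5069398$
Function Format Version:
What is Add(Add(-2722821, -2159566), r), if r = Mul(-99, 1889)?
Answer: -5069398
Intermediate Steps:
r = -187011
Add(Add(-2722821, -2159566), r) = Add(Add(-2722821, -2159566), -187011) = Add(-4882387, -187011) = -5069398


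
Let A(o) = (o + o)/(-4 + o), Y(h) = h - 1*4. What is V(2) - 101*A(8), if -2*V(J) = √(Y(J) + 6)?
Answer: -405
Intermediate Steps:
Y(h) = -4 + h (Y(h) = h - 4 = -4 + h)
V(J) = -√(2 + J)/2 (V(J) = -√((-4 + J) + 6)/2 = -√(2 + J)/2)
A(o) = 2*o/(-4 + o) (A(o) = (2*o)/(-4 + o) = 2*o/(-4 + o))
V(2) - 101*A(8) = -√(2 + 2)/2 - 202*8/(-4 + 8) = -√4/2 - 202*8/4 = -½*2 - 202*8/4 = -1 - 101*4 = -1 - 404 = -405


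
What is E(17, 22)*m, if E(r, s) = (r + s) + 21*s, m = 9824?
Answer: 4921824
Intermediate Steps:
E(r, s) = r + 22*s
E(17, 22)*m = (17 + 22*22)*9824 = (17 + 484)*9824 = 501*9824 = 4921824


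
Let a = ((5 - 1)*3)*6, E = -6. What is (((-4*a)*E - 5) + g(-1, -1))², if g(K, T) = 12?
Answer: 3010225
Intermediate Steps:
a = 72 (a = (4*3)*6 = 12*6 = 72)
(((-4*a)*E - 5) + g(-1, -1))² = ((-4*72*(-6) - 5) + 12)² = ((-288*(-6) - 5) + 12)² = ((1728 - 5) + 12)² = (1723 + 12)² = 1735² = 3010225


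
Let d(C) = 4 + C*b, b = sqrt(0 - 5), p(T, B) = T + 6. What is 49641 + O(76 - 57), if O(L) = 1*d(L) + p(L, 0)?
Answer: 49670 + 19*I*sqrt(5) ≈ 49670.0 + 42.485*I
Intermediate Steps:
p(T, B) = 6 + T
b = I*sqrt(5) (b = sqrt(-5) = I*sqrt(5) ≈ 2.2361*I)
d(C) = 4 + I*C*sqrt(5) (d(C) = 4 + C*(I*sqrt(5)) = 4 + I*C*sqrt(5))
O(L) = 10 + L + I*L*sqrt(5) (O(L) = 1*(4 + I*L*sqrt(5)) + (6 + L) = (4 + I*L*sqrt(5)) + (6 + L) = 10 + L + I*L*sqrt(5))
49641 + O(76 - 57) = 49641 + (10 + (76 - 57) + I*(76 - 57)*sqrt(5)) = 49641 + (10 + 19 + I*19*sqrt(5)) = 49641 + (10 + 19 + 19*I*sqrt(5)) = 49641 + (29 + 19*I*sqrt(5)) = 49670 + 19*I*sqrt(5)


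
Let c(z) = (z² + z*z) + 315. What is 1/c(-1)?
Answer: 1/317 ≈ 0.0031546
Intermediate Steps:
c(z) = 315 + 2*z² (c(z) = (z² + z²) + 315 = 2*z² + 315 = 315 + 2*z²)
1/c(-1) = 1/(315 + 2*(-1)²) = 1/(315 + 2*1) = 1/(315 + 2) = 1/317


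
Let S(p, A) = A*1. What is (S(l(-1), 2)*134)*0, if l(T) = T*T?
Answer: 0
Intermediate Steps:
l(T) = T**2
S(p, A) = A
(S(l(-1), 2)*134)*0 = (2*134)*0 = 268*0 = 0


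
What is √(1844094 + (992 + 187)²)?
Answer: √3234135 ≈ 1798.4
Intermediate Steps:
√(1844094 + (992 + 187)²) = √(1844094 + 1179²) = √(1844094 + 1390041) = √3234135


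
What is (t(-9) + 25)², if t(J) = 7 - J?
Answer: 1681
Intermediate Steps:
(t(-9) + 25)² = ((7 - 1*(-9)) + 25)² = ((7 + 9) + 25)² = (16 + 25)² = 41² = 1681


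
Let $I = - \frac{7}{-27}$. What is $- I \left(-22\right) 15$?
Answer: $\frac{770}{9} \approx 85.556$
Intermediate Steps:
$I = \frac{7}{27}$ ($I = \left(-7\right) \left(- \frac{1}{27}\right) = \frac{7}{27} \approx 0.25926$)
$- I \left(-22\right) 15 = - \frac{7}{27} \left(-22\right) 15 = - \frac{\left(-154\right) 15}{27} = \left(-1\right) \left(- \frac{770}{9}\right) = \frac{770}{9}$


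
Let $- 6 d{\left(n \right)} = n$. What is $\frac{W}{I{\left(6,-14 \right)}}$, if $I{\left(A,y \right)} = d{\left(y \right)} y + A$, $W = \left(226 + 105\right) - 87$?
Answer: $- \frac{183}{20} \approx -9.15$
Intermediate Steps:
$d{\left(n \right)} = - \frac{n}{6}$
$W = 244$ ($W = 331 - 87 = 244$)
$I{\left(A,y \right)} = A - \frac{y^{2}}{6}$ ($I{\left(A,y \right)} = - \frac{y}{6} y + A = - \frac{y^{2}}{6} + A = A - \frac{y^{2}}{6}$)
$\frac{W}{I{\left(6,-14 \right)}} = \frac{244}{6 - \frac{\left(-14\right)^{2}}{6}} = \frac{244}{6 - \frac{98}{3}} = \frac{244}{- \frac{80}{3}} = 244 \left(- \frac{3}{80}\right) = - \frac{183}{20}$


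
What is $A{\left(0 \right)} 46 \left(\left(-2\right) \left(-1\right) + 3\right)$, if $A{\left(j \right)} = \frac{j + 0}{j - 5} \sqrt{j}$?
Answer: $0$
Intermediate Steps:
$A{\left(j \right)} = \frac{j^{\frac{3}{2}}}{-5 + j}$ ($A{\left(j \right)} = \frac{j}{-5 + j} \sqrt{j} = \frac{j^{\frac{3}{2}}}{-5 + j}$)
$A{\left(0 \right)} 46 \left(\left(-2\right) \left(-1\right) + 3\right) = \frac{0^{\frac{3}{2}}}{-5 + 0} \cdot 46 \left(\left(-2\right) \left(-1\right) + 3\right) = \frac{0}{-5} \cdot 46 \left(2 + 3\right) = 0 \left(- \frac{1}{5}\right) 46 \cdot 5 = 0 \cdot 46 \cdot 5 = 0 \cdot 5 = 0$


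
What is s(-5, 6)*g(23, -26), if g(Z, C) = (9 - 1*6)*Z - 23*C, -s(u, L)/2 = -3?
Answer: 4002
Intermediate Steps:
s(u, L) = 6 (s(u, L) = -2*(-3) = 6)
g(Z, C) = -23*C + 3*Z (g(Z, C) = (9 - 6)*Z - 23*C = 3*Z - 23*C = -23*C + 3*Z)
s(-5, 6)*g(23, -26) = 6*(-23*(-26) + 3*23) = 6*(598 + 69) = 6*667 = 4002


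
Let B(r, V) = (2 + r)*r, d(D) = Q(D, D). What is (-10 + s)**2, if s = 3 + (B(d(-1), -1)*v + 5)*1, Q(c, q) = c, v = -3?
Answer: 1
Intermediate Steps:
d(D) = D
B(r, V) = r*(2 + r)
s = 11 (s = 3 + (-(2 - 1)*(-3) + 5)*1 = 3 + (-1*1*(-3) + 5)*1 = 3 + (-1*(-3) + 5)*1 = 3 + (3 + 5)*1 = 3 + 8*1 = 3 + 8 = 11)
(-10 + s)**2 = (-10 + 11)**2 = 1**2 = 1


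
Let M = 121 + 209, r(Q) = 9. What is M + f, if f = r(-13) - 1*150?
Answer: 189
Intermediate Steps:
M = 330
f = -141 (f = 9 - 1*150 = 9 - 150 = -141)
M + f = 330 - 141 = 189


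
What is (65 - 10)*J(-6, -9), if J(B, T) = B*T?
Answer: 2970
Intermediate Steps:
(65 - 10)*J(-6, -9) = (65 - 10)*(-6*(-9)) = 55*54 = 2970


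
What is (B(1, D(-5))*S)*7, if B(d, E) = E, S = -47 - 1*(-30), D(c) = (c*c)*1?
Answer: -2975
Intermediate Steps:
D(c) = c² (D(c) = c²*1 = c²)
S = -17 (S = -47 + 30 = -17)
(B(1, D(-5))*S)*7 = ((-5)²*(-17))*7 = (25*(-17))*7 = -425*7 = -2975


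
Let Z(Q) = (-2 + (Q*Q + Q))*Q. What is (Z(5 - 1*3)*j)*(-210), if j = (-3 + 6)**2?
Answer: -15120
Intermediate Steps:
j = 9 (j = 3**2 = 9)
Z(Q) = Q*(-2 + Q + Q**2) (Z(Q) = (-2 + (Q**2 + Q))*Q = (-2 + (Q + Q**2))*Q = (-2 + Q + Q**2)*Q = Q*(-2 + Q + Q**2))
(Z(5 - 1*3)*j)*(-210) = (((5 - 1*3)*(-2 + (5 - 1*3) + (5 - 1*3)**2))*9)*(-210) = (((5 - 3)*(-2 + (5 - 3) + (5 - 3)**2))*9)*(-210) = ((2*(-2 + 2 + 2**2))*9)*(-210) = ((2*(-2 + 2 + 4))*9)*(-210) = ((2*4)*9)*(-210) = (8*9)*(-210) = 72*(-210) = -15120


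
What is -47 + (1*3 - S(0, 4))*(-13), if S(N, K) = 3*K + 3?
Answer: 109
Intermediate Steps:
S(N, K) = 3 + 3*K
-47 + (1*3 - S(0, 4))*(-13) = -47 + (1*3 - (3 + 3*4))*(-13) = -47 + (3 - (3 + 12))*(-13) = -47 + (3 - 1*15)*(-13) = -47 + (3 - 15)*(-13) = -47 - 12*(-13) = -47 + 156 = 109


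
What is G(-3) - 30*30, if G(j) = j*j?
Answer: -891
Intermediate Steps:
G(j) = j**2
G(-3) - 30*30 = (-3)**2 - 30*30 = 9 - 900 = -891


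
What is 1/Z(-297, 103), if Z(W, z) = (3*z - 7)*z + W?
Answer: 1/30809 ≈ 3.2458e-5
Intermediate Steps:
Z(W, z) = W + z*(-7 + 3*z) (Z(W, z) = (-7 + 3*z)*z + W = z*(-7 + 3*z) + W = W + z*(-7 + 3*z))
1/Z(-297, 103) = 1/(-297 - 7*103 + 3*103²) = 1/(-297 - 721 + 3*10609) = 1/(-297 - 721 + 31827) = 1/30809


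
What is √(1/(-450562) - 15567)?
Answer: I*√3160196205794110/450562 ≈ 124.77*I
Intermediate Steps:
√(1/(-450562) - 15567) = √(-1/450562 - 15567) = √(-7013898655/450562) = I*√3160196205794110/450562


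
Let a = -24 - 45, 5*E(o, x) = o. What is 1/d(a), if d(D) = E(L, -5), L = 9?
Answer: 5/9 ≈ 0.55556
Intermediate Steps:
E(o, x) = o/5
a = -69
d(D) = 9/5 (d(D) = (⅕)*9 = 9/5)
1/d(a) = 1/(9/5) = 5/9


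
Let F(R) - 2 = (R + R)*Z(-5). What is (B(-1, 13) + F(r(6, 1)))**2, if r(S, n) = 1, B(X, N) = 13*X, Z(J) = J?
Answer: 441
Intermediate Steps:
F(R) = 2 - 10*R (F(R) = 2 + (R + R)*(-5) = 2 + (2*R)*(-5) = 2 - 10*R)
(B(-1, 13) + F(r(6, 1)))**2 = (13*(-1) + (2 - 10*1))**2 = (-13 + (2 - 10))**2 = (-13 - 8)**2 = (-21)**2 = 441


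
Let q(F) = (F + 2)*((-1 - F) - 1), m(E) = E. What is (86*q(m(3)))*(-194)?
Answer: 417100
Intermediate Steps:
q(F) = (-2 - F)*(2 + F) (q(F) = (2 + F)*(-2 - F) = (-2 - F)*(2 + F))
(86*q(m(3)))*(-194) = (86*(-4 - 1*3² - 4*3))*(-194) = (86*(-4 - 1*9 - 12))*(-194) = (86*(-4 - 9 - 12))*(-194) = (86*(-25))*(-194) = -2150*(-194) = 417100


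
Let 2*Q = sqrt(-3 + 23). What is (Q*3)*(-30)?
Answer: -90*sqrt(5) ≈ -201.25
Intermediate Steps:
Q = sqrt(5) (Q = sqrt(-3 + 23)/2 = sqrt(20)/2 = (2*sqrt(5))/2 = sqrt(5) ≈ 2.2361)
(Q*3)*(-30) = (sqrt(5)*3)*(-30) = (3*sqrt(5))*(-30) = -90*sqrt(5)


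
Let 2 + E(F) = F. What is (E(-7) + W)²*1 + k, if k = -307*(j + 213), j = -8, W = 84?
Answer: -57310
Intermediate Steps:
E(F) = -2 + F
k = -62935 (k = -307*(-8 + 213) = -307*205 = -62935)
(E(-7) + W)²*1 + k = ((-2 - 7) + 84)²*1 - 62935 = (-9 + 84)²*1 - 62935 = 75²*1 - 62935 = 5625*1 - 62935 = 5625 - 62935 = -57310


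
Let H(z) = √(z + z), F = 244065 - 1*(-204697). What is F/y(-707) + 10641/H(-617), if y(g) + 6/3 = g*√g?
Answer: (-21282*√1234 + 553772308*I - 7523187*I*√872438)/(1234*(-2*I + 707*√707)) ≈ -0.0025397 - 279.05*I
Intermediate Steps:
F = 448762 (F = 244065 + 204697 = 448762)
y(g) = -2 + g^(3/2) (y(g) = -2 + g*√g = -2 + g^(3/2))
H(z) = √2*√z (H(z) = √(2*z) = √2*√z)
F/y(-707) + 10641/H(-617) = 448762/(-2 + (-707)^(3/2)) + 10641/((√2*√(-617))) = 448762/(-2 - 707*I*√707) + 10641/((√2*(I*√617))) = 448762/(-2 - 707*I*√707) + 10641/((I*√1234)) = 448762/(-2 - 707*I*√707) + 10641*(-I*√1234/1234) = 448762/(-2 - 707*I*√707) - 10641*I*√1234/1234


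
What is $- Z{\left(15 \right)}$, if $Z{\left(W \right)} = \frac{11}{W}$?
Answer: $- \frac{11}{15} \approx -0.73333$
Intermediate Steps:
$- Z{\left(15 \right)} = - \frac{11}{15}$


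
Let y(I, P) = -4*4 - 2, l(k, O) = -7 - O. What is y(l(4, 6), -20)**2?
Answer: 324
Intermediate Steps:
y(I, P) = -18 (y(I, P) = -16 - 2 = -18)
y(l(4, 6), -20)**2 = (-18)**2 = 324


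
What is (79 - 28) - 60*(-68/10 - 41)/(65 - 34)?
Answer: 4449/31 ≈ 143.52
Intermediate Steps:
(79 - 28) - 60*(-68/10 - 41)/(65 - 34) = 51 - 60*(-68*⅒ - 41)/31 = 51 - 60*(-34/5 - 41)/31 = 51 - (-2868)/31 = 51 - 60*(-239/155) = 51 + 2868/31 = 4449/31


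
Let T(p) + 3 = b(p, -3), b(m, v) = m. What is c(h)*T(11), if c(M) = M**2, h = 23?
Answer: 4232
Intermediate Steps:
T(p) = -3 + p
c(h)*T(11) = 23**2*(-3 + 11) = 529*8 = 4232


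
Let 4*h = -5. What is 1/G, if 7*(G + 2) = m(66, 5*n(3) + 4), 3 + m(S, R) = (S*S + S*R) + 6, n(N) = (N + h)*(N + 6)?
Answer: 14/19613 ≈ 0.00071381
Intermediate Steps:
h = -5/4 (h = (¼)*(-5) = -5/4 ≈ -1.2500)
n(N) = (6 + N)*(-5/4 + N) (n(N) = (N - 5/4)*(N + 6) = (-5/4 + N)*(6 + N) = (6 + N)*(-5/4 + N))
m(S, R) = 3 + S² + R*S (m(S, R) = -3 + ((S*S + S*R) + 6) = -3 + ((S² + R*S) + 6) = -3 + (6 + S² + R*S) = 3 + S² + R*S)
G = 19613/14 (G = -2 + (3 + 66² + (5*(-15/2 + 3² + (19/4)*3) + 4)*66)/7 = -2 + (3 + 4356 + (5*(-15/2 + 9 + 57/4) + 4)*66)/7 = -2 + (3 + 4356 + (5*(63/4) + 4)*66)/7 = -2 + (3 + 4356 + (315/4 + 4)*66)/7 = -2 + (3 + 4356 + (331/4)*66)/7 = -2 + (3 + 4356 + 10923/2)/7 = -2 + (⅐)*(19641/2) = -2 + 19641/14 = 19613/14 ≈ 1400.9)
1/G = 1/(19613/14) = 14/19613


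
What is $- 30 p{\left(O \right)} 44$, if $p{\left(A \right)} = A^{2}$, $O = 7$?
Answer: $-64680$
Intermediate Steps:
$- 30 p{\left(O \right)} 44 = - 30 \cdot 7^{2} \cdot 44 = \left(-30\right) 49 \cdot 44 = \left(-1470\right) 44 = -64680$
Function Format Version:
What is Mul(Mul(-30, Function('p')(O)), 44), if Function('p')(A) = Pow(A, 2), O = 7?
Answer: -64680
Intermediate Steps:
Mul(Mul(-30, Function('p')(O)), 44) = Mul(Mul(-30, Pow(7, 2)), 44) = Mul(Mul(-30, 49), 44) = Mul(-1470, 44) = -64680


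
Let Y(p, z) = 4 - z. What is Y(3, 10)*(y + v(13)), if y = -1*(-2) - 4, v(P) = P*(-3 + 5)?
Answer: -144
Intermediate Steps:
v(P) = 2*P (v(P) = P*2 = 2*P)
y = -2 (y = 2 - 4 = -2)
Y(3, 10)*(y + v(13)) = (4 - 1*10)*(-2 + 2*13) = (4 - 10)*(-2 + 26) = -6*24 = -144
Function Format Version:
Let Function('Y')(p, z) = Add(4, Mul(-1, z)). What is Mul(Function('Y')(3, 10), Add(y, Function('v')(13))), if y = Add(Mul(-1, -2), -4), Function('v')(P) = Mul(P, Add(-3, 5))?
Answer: -144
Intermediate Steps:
Function('v')(P) = Mul(2, P) (Function('v')(P) = Mul(P, 2) = Mul(2, P))
y = -2 (y = Add(2, -4) = -2)
Mul(Function('Y')(3, 10), Add(y, Function('v')(13))) = Mul(Add(4, Mul(-1, 10)), Add(-2, Mul(2, 13))) = Mul(Add(4, -10), Add(-2, 26)) = Mul(-6, 24) = -144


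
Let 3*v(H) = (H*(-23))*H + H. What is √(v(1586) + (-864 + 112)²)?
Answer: I*√18718670 ≈ 4326.5*I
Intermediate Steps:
v(H) = -23*H²/3 + H/3 (v(H) = ((H*(-23))*H + H)/3 = ((-23*H)*H + H)/3 = (-23*H² + H)/3 = (H - 23*H²)/3 = -23*H²/3 + H/3)
√(v(1586) + (-864 + 112)²) = √((⅓)*1586*(1 - 23*1586) + (-864 + 112)²) = √((⅓)*1586*(1 - 36478) + (-752)²) = √((⅓)*1586*(-36477) + 565504) = √(-19284174 + 565504) = √(-18718670) = I*√18718670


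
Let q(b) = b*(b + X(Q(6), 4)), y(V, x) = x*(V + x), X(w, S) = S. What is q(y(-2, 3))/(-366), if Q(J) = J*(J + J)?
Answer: -7/122 ≈ -0.057377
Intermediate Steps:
Q(J) = 2*J² (Q(J) = J*(2*J) = 2*J²)
q(b) = b*(4 + b) (q(b) = b*(b + 4) = b*(4 + b))
q(y(-2, 3))/(-366) = ((3*(-2 + 3))*(4 + 3*(-2 + 3)))/(-366) = ((3*1)*(4 + 3*1))*(-1/366) = (3*(4 + 3))*(-1/366) = (3*7)*(-1/366) = 21*(-1/366) = -7/122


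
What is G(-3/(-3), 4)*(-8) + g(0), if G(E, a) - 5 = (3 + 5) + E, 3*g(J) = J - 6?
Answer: -114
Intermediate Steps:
g(J) = -2 + J/3 (g(J) = (J - 6)/3 = (-6 + J)/3 = -2 + J/3)
G(E, a) = 13 + E (G(E, a) = 5 + ((3 + 5) + E) = 5 + (8 + E) = 13 + E)
G(-3/(-3), 4)*(-8) + g(0) = (13 - 3/(-3))*(-8) + (-2 + (⅓)*0) = (13 - 3*(-⅓))*(-8) + (-2 + 0) = (13 + 1)*(-8) - 2 = 14*(-8) - 2 = -112 - 2 = -114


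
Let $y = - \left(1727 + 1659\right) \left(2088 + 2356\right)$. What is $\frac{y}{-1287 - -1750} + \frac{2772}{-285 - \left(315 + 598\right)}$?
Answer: $- \frac{9014024734}{277337} \approx -32502.0$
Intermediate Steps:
$y = -15047384$ ($y = - 3386 \cdot 4444 = \left(-1\right) 15047384 = -15047384$)
$\frac{y}{-1287 - -1750} + \frac{2772}{-285 - \left(315 + 598\right)} = - \frac{15047384}{-1287 - -1750} + \frac{2772}{-285 - \left(315 + 598\right)} = - \frac{15047384}{-1287 + 1750} + \frac{2772}{-285 - 913} = - \frac{15047384}{463} + \frac{2772}{-285 - 913} = \left(-15047384\right) \frac{1}{463} + \frac{2772}{-1198} = - \frac{15047384}{463} + 2772 \left(- \frac{1}{1198}\right) = - \frac{15047384}{463} - \frac{1386}{599} = - \frac{9014024734}{277337}$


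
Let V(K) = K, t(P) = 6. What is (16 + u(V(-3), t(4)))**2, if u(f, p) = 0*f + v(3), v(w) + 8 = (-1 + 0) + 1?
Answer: 64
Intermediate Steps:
v(w) = -8 (v(w) = -8 + ((-1 + 0) + 1) = -8 + (-1 + 1) = -8 + 0 = -8)
u(f, p) = -8 (u(f, p) = 0*f - 8 = 0 - 8 = -8)
(16 + u(V(-3), t(4)))**2 = (16 - 8)**2 = 8**2 = 64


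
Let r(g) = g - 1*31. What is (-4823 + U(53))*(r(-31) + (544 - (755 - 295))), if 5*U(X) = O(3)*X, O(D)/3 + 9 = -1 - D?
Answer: -576004/5 ≈ -1.1520e+5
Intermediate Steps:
r(g) = -31 + g (r(g) = g - 31 = -31 + g)
O(D) = -30 - 3*D (O(D) = -27 + 3*(-1 - D) = -27 + (-3 - 3*D) = -30 - 3*D)
U(X) = -39*X/5 (U(X) = ((-30 - 3*3)*X)/5 = ((-30 - 9)*X)/5 = (-39*X)/5 = -39*X/5)
(-4823 + U(53))*(r(-31) + (544 - (755 - 295))) = (-4823 - 39/5*53)*((-31 - 31) + (544 - (755 - 295))) = (-4823 - 2067/5)*(-62 + (544 - 1*460)) = -26182*(-62 + (544 - 460))/5 = -26182*(-62 + 84)/5 = -26182/5*22 = -576004/5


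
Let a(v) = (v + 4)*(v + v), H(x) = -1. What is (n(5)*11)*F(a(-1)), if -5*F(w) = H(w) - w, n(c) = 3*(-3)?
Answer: 99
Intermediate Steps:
n(c) = -9
a(v) = 2*v*(4 + v) (a(v) = (4 + v)*(2*v) = 2*v*(4 + v))
F(w) = 1/5 + w/5 (F(w) = -(-1 - w)/5 = 1/5 + w/5)
(n(5)*11)*F(a(-1)) = (-9*11)*(1/5 + (2*(-1)*(4 - 1))/5) = -99*(1/5 + (2*(-1)*3)/5) = -99*(1/5 + (1/5)*(-6)) = -99*(1/5 - 6/5) = -99*(-1) = 99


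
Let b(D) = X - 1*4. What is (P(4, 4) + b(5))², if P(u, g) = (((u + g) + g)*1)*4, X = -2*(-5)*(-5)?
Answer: 36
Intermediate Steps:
X = -50 (X = 10*(-5) = -50)
P(u, g) = 4*u + 8*g (P(u, g) = (((g + u) + g)*1)*4 = ((u + 2*g)*1)*4 = (u + 2*g)*4 = 4*u + 8*g)
b(D) = -54 (b(D) = -50 - 1*4 = -50 - 4 = -54)
(P(4, 4) + b(5))² = ((4*4 + 8*4) - 54)² = ((16 + 32) - 54)² = (48 - 54)² = (-6)² = 36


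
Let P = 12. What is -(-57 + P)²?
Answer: -2025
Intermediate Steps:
-(-57 + P)² = -(-57 + 12)² = -1*(-45)² = -1*2025 = -2025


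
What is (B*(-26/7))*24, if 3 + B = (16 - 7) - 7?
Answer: 624/7 ≈ 89.143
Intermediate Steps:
B = -1 (B = -3 + ((16 - 7) - 7) = -3 + (9 - 7) = -3 + 2 = -1)
(B*(-26/7))*24 = -(-26)/7*24 = -1*(-26/7)*24 = (26/7)*24 = 624/7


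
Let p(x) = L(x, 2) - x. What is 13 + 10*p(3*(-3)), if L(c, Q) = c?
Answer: 13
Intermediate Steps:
p(x) = 0 (p(x) = x - x = 0)
13 + 10*p(3*(-3)) = 13 + 10*0 = 13 + 0 = 13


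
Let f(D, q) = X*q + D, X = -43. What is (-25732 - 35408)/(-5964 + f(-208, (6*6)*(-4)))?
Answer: -3057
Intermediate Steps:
f(D, q) = D - 43*q (f(D, q) = -43*q + D = D - 43*q)
(-25732 - 35408)/(-5964 + f(-208, (6*6)*(-4))) = (-25732 - 35408)/(-5964 + (-208 - 43*6*6*(-4))) = -61140/(-5964 + (-208 - 1548*(-4))) = -61140/(-5964 + (-208 - 43*(-144))) = -61140/(-5964 + (-208 + 6192)) = -61140/(-5964 + 5984) = -61140/20 = -61140*1/20 = -3057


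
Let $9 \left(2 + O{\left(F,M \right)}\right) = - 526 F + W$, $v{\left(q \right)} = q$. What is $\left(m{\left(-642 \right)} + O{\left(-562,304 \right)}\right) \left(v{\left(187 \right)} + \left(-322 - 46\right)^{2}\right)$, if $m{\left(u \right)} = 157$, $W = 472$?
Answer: $\frac{40341424669}{9} \approx 4.4824 \cdot 10^{9}$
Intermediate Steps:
$O{\left(F,M \right)} = \frac{454}{9} - \frac{526 F}{9}$ ($O{\left(F,M \right)} = -2 + \frac{- 526 F + 472}{9} = -2 + \frac{472 - 526 F}{9} = -2 - \left(- \frac{472}{9} + \frac{526 F}{9}\right) = \frac{454}{9} - \frac{526 F}{9}$)
$\left(m{\left(-642 \right)} + O{\left(-562,304 \right)}\right) \left(v{\left(187 \right)} + \left(-322 - 46\right)^{2}\right) = \left(157 + \left(\frac{454}{9} - - \frac{295612}{9}\right)\right) \left(187 + \left(-322 - 46\right)^{2}\right) = \left(157 + \left(\frac{454}{9} + \frac{295612}{9}\right)\right) \left(187 + \left(-368\right)^{2}\right) = \left(157 + \frac{296066}{9}\right) \left(187 + 135424\right) = \frac{297479}{9} \cdot 135611 = \frac{40341424669}{9}$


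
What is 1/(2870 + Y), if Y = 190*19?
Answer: 1/6480 ≈ 0.00015432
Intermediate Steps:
Y = 3610
1/(2870 + Y) = 1/(2870 + 3610) = 1/6480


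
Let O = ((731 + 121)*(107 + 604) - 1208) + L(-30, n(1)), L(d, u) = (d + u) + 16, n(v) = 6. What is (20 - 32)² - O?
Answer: -604412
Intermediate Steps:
L(d, u) = 16 + d + u
O = 604556 (O = ((731 + 121)*(107 + 604) - 1208) + (16 - 30 + 6) = (852*711 - 1208) - 8 = (605772 - 1208) - 8 = 604564 - 8 = 604556)
(20 - 32)² - O = (20 - 32)² - 1*604556 = (-12)² - 604556 = 144 - 604556 = -604412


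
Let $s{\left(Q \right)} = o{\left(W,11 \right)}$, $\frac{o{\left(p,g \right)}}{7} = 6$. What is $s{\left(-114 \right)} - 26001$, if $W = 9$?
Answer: $-25959$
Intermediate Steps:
$o{\left(p,g \right)} = 42$ ($o{\left(p,g \right)} = 7 \cdot 6 = 42$)
$s{\left(Q \right)} = 42$
$s{\left(-114 \right)} - 26001 = 42 - 26001 = -25959$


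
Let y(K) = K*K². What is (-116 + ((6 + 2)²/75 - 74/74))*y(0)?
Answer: 0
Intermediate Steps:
y(K) = K³
(-116 + ((6 + 2)²/75 - 74/74))*y(0) = (-116 + ((6 + 2)²/75 - 74/74))*0³ = (-116 + (8²*(1/75) - 74*1/74))*0 = (-116 + (64*(1/75) - 1))*0 = (-116 + (64/75 - 1))*0 = (-116 - 11/75)*0 = -8711/75*0 = 0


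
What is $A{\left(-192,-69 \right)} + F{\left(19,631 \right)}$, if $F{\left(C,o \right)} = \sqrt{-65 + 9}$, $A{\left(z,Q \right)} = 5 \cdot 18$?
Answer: $90 + 2 i \sqrt{14} \approx 90.0 + 7.4833 i$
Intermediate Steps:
$A{\left(z,Q \right)} = 90$
$F{\left(C,o \right)} = 2 i \sqrt{14}$ ($F{\left(C,o \right)} = \sqrt{-56} = 2 i \sqrt{14}$)
$A{\left(-192,-69 \right)} + F{\left(19,631 \right)} = 90 + 2 i \sqrt{14}$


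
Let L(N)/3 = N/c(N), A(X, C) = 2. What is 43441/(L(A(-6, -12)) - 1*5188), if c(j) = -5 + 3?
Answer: -43441/5191 ≈ -8.3685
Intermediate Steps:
c(j) = -2
L(N) = -3*N/2 (L(N) = 3*(N/(-2)) = 3*(N*(-1/2)) = 3*(-N/2) = -3*N/2)
43441/(L(A(-6, -12)) - 1*5188) = 43441/(-3/2*2 - 1*5188) = 43441/(-3 - 5188) = 43441/(-5191) = 43441*(-1/5191) = -43441/5191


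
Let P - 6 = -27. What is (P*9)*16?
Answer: -3024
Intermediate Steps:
P = -21 (P = 6 - 27 = -21)
(P*9)*16 = -21*9*16 = -189*16 = -3024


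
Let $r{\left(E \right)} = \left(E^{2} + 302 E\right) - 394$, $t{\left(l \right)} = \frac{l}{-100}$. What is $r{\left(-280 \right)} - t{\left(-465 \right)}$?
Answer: $- \frac{131173}{20} \approx -6558.6$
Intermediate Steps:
$t{\left(l \right)} = - \frac{l}{100}$ ($t{\left(l \right)} = l \left(- \frac{1}{100}\right) = - \frac{l}{100}$)
$r{\left(E \right)} = -394 + E^{2} + 302 E$
$r{\left(-280 \right)} - t{\left(-465 \right)} = \left(-394 + \left(-280\right)^{2} + 302 \left(-280\right)\right) - \left(- \frac{1}{100}\right) \left(-465\right) = \left(-394 + 78400 - 84560\right) - \frac{93}{20} = -6554 - \frac{93}{20} = - \frac{131173}{20}$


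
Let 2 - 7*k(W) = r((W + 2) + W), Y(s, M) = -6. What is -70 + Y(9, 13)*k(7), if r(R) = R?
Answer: -58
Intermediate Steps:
k(W) = -2*W/7 (k(W) = 2/7 - ((W + 2) + W)/7 = 2/7 - ((2 + W) + W)/7 = 2/7 - (2 + 2*W)/7 = 2/7 + (-2/7 - 2*W/7) = -2*W/7)
-70 + Y(9, 13)*k(7) = -70 - (-12)*7/7 = -70 - 6*(-2) = -70 + 12 = -58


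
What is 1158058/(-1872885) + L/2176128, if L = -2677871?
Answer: -2511808955753/1358545829760 ≈ -1.8489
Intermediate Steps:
1158058/(-1872885) + L/2176128 = 1158058/(-1872885) - 2677871/2176128 = 1158058*(-1/1872885) - 2677871*1/2176128 = -1158058/1872885 - 2677871/2176128 = -2511808955753/1358545829760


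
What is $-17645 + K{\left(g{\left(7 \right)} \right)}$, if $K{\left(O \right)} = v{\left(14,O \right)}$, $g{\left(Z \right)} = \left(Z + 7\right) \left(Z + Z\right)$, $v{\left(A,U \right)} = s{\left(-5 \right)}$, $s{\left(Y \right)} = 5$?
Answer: $-17640$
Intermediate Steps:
$v{\left(A,U \right)} = 5$
$g{\left(Z \right)} = 2 Z \left(7 + Z\right)$ ($g{\left(Z \right)} = \left(7 + Z\right) 2 Z = 2 Z \left(7 + Z\right)$)
$K{\left(O \right)} = 5$
$-17645 + K{\left(g{\left(7 \right)} \right)} = -17645 + 5 = -17640$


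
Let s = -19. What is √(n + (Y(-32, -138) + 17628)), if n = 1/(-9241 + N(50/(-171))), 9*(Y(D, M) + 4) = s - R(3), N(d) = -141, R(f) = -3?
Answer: √13960277061962/28146 ≈ 132.75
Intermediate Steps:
Y(D, M) = -52/9 (Y(D, M) = -4 + (-19 - 1*(-3))/9 = -4 + (-19 + 3)/9 = -4 + (⅑)*(-16) = -4 - 16/9 = -52/9)
n = -1/9382 (n = 1/(-9241 - 141) = 1/(-9382) = -1/9382 ≈ -0.00010659)
√(n + (Y(-32, -138) + 17628)) = √(-1/9382 + (-52/9 + 17628)) = √(-1/9382 + 158600/9) = √(1487985191/84438) = √13960277061962/28146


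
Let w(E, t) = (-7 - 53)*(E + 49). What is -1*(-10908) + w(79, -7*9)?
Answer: 3228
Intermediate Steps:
w(E, t) = -2940 - 60*E (w(E, t) = -60*(49 + E) = -2940 - 60*E)
-1*(-10908) + w(79, -7*9) = -1*(-10908) + (-2940 - 60*79) = 10908 + (-2940 - 4740) = 10908 - 7680 = 3228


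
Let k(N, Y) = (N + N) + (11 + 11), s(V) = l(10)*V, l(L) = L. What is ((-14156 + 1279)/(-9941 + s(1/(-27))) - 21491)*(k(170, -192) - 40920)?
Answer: 233946739473944/268417 ≈ 8.7158e+8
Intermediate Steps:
s(V) = 10*V
k(N, Y) = 22 + 2*N (k(N, Y) = 2*N + 22 = 22 + 2*N)
((-14156 + 1279)/(-9941 + s(1/(-27))) - 21491)*(k(170, -192) - 40920) = ((-14156 + 1279)/(-9941 + 10/(-27)) - 21491)*((22 + 2*170) - 40920) = (-12877/(-9941 + 10*(-1/27)) - 21491)*((22 + 340) - 40920) = (-12877/(-9941 - 10/27) - 21491)*(362 - 40920) = (-12877/(-268417/27) - 21491)*(-40558) = (-12877*(-27/268417) - 21491)*(-40558) = (347679/268417 - 21491)*(-40558) = -5768202068/268417*(-40558) = 233946739473944/268417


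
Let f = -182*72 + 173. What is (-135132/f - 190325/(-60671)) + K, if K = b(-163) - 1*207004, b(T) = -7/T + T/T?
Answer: -26469693446288921/127879482263 ≈ -2.0699e+5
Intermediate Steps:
f = -12931 (f = -13104 + 173 = -12931)
b(T) = 1 - 7/T (b(T) = -7/T + 1 = 1 - 7/T)
K = -33741482/163 (K = (-7 - 163)/(-163) - 1*207004 = -1/163*(-170) - 207004 = 170/163 - 207004 = -33741482/163 ≈ -2.0700e+5)
(-135132/f - 190325/(-60671)) + K = (-135132/(-12931) - 190325/(-60671)) - 33741482/163 = (-135132*(-1/12931) - 190325*(-1/60671)) - 33741482/163 = (135132/12931 + 190325/60671) - 33741482/163 = 10659686147/784536701 - 33741482/163 = -26469693446288921/127879482263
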